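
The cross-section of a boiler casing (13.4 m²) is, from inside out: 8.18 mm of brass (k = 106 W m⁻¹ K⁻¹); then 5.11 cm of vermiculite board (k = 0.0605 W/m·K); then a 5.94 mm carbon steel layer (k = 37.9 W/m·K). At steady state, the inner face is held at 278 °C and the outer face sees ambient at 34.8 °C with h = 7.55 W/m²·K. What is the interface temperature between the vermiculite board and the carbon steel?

T = 67.8 °C

Treat each layer as a resistance in series:
  R_brass = L/(kA) = 0.00818/(106·13.4) = 5.759×10^-6 K/W
  R_vermiculite board = L/(kA) = 0.0511/(0.0605·13.4) = 0.06303 K/W
  R_carbon steel = L/(kA) = 0.00594/(37.9·13.4) = 1.170×10^-5 K/W
  R_conv,out = 1/(hA) = 1/(7.55·13.4) = 0.009884 K/W
ΣR = 5.759×10^-6 + 0.06303 + 1.170×10^-5 + 0.009884 = 0.07293 K/W
Q = ΔT/ΣR = (278 °C − 34.8 °C)/0.07293 = 3335 W
From the inner boundary to the vermiculite board/carbon steel interface, ΣR_partial = 0.06304 K/W.
T_interface = T_in − Q·ΣR_partial = 278 °C − (3335)(0.06304) = 67.8 °C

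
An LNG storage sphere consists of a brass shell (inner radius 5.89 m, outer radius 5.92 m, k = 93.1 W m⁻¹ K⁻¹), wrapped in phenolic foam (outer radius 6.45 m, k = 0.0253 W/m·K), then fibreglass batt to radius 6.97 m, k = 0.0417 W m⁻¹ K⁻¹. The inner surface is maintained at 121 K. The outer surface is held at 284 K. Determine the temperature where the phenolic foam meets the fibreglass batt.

Resistance network (inner→outer):
  R_brass = (1/5.89 − 1/5.92)/(4πk) = 8.604×10^-4/(4π·93.1) = 7.354×10^-7 K/W
  R_phenolic foam = (1/5.92 − 1/6.45)/(4πk) = 0.01388/(4π·0.0253) = 0.04366 K/W
  R_fibreglass batt = (1/6.45 − 1/6.97)/(4πk) = 0.01157/(4π·0.0417) = 0.02207 K/W
ΣR = 7.354×10^-7 + 0.04366 + 0.02207 = 0.06573 K/W
Q = ΔT/ΣR = (121 K − 284 K)/0.06573 = -2480 W
From the inner boundary to the phenolic foam/fibreglass batt interface, ΣR_partial = 0.04366 K/W.
T_interface = T_in − Q·ΣR_partial = 121 K − (-2480)(0.04366) = 229.3 K

T = 229.3 K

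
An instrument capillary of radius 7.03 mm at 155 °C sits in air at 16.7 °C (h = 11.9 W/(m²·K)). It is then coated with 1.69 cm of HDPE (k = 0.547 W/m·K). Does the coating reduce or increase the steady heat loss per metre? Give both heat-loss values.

increases: 72.7 → 151 W/m

Critical radius for a cylinder: r_cr = k/h = 0.0460 m = 4.60 cm.
Outer radius after coating: r₂ = 0.00703 + 0.0169 = 0.02393 m.
Since r₁ < r_cr and r₂ ≤ r_cr, the coating moves toward the maximum at r_cr — heat loss rises.
Bare: R = 1/(2πr₁h) = 1.902 m·K/W; Q = 138.3/1.902 = 72.7 W/m.
Coated: R = R_cond + R_conv = 0.9153 m·K/W; Q = 138.3/0.9153 = 151 W/m.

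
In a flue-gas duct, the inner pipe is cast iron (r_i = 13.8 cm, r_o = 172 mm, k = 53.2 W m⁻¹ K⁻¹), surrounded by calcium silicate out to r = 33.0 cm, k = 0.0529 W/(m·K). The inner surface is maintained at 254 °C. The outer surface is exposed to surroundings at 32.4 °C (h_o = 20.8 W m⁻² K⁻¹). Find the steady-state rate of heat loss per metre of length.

Q' = 112 W/m

Treat each layer as a resistance in series:
  R'_cast iron = ln(0.172/0.138)/(2πk) = 0.2202/(2π·53.2) = 6.589×10^-4 m·K/W
  R'_calcium silicate = ln(0.330/0.172)/(2πk) = 0.6516/(2π·0.0529) = 1.960 m·K/W
  R'_conv,out = 1/(2πr h) = 1/(2π·0.330·20.8) = 0.02319 m·K/W
ΣR = 6.589×10^-4 + 1.960 + 0.02319 = 1.984 m·K/W
Q' = ΔT/ΣR = (254 °C − 32.4 °C)/1.984 = 112 W/m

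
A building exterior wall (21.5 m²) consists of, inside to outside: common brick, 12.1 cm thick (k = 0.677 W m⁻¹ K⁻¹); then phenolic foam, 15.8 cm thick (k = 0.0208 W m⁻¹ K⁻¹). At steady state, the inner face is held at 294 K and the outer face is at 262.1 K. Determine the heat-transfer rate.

Series thermal resistances, inner to outer:
  R_common brick = L/(kA) = 0.121/(0.677·21.5) = 0.008313 K/W
  R_phenolic foam = L/(kA) = 0.158/(0.0208·21.5) = 0.3533 K/W
ΣR = 0.008313 + 0.3533 = 0.3616 K/W
Q = ΔT/ΣR = (294 K − 262.1 K)/0.3616 = 88.2 W

Q = 88.2 W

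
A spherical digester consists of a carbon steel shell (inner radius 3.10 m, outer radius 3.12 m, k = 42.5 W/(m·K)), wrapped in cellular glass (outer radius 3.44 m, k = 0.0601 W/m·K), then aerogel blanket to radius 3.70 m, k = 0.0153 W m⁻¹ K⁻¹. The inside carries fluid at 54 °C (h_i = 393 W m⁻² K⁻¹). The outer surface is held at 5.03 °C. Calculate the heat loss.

Series thermal resistances, inner to outer:
  R_conv,in = 1/(4πr²h) = 1/(4π·3.10²·393) = 2.107×10^-5 K/W
  R_carbon steel = (1/3.10 − 1/3.12)/(4πk) = 0.002068/(4π·42.5) = 3.872×10^-6 K/W
  R_cellular glass = (1/3.12 − 1/3.44)/(4πk) = 0.02982/(4π·0.0601) = 0.03948 K/W
  R_aerogel blanket = (1/3.44 − 1/3.70)/(4πk) = 0.02043/(4π·0.0153) = 0.1062 K/W
ΣR = 2.107×10^-5 + 3.872×10^-6 + 0.03948 + 0.1062 = 0.1457 K/W
Q = ΔT/ΣR = (54 °C − 5.03 °C)/0.1457 = 336 W

Q = 336 W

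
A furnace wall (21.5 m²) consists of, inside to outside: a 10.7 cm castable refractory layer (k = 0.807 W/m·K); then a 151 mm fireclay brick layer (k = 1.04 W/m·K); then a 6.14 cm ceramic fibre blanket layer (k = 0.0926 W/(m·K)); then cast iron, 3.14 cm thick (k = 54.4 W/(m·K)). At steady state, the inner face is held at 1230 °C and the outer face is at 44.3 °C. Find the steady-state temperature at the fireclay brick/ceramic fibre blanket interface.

Resistance network (inner→outer):
  R_castable refractory = L/(kA) = 0.107/(0.807·21.5) = 0.006167 K/W
  R_fireclay brick = L/(kA) = 0.151/(1.04·21.5) = 0.006753 K/W
  R_ceramic fibre blanket = L/(kA) = 0.0614/(0.0926·21.5) = 0.03084 K/W
  R_cast iron = L/(kA) = 0.0314/(54.4·21.5) = 2.685×10^-5 K/W
ΣR = 0.006167 + 0.006753 + 0.03084 + 2.685×10^-5 = 0.04379 K/W
Q = ΔT/ΣR = (1230 °C − 44.3 °C)/0.04379 = 27080 W
From the inner boundary to the fireclay brick/ceramic fibre blanket interface, ΣR_partial = 0.01292 K/W.
T_interface = T_in − Q·ΣR_partial = 1230 °C − (27080)(0.01292) = 880 °C

T = 880 °C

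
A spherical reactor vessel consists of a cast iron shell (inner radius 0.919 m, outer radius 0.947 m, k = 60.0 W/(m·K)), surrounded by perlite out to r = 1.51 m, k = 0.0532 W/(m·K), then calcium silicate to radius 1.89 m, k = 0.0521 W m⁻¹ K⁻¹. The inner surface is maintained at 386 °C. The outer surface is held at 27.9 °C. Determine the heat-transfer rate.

Treat each layer as a resistance in series:
  R_cast iron = (1/0.919 − 1/0.947)/(4πk) = 0.03217/(4π·60.0) = 4.267×10^-5 K/W
  R_perlite = (1/0.947 − 1/1.51)/(4πk) = 0.3937/(4π·0.0532) = 0.5889 K/W
  R_calcium silicate = (1/1.51 − 1/1.89)/(4πk) = 0.1332/(4π·0.0521) = 0.2034 K/W
ΣR = 4.267×10^-5 + 0.5889 + 0.2034 = 0.7923 K/W
Q = ΔT/ΣR = (386 °C − 27.9 °C)/0.7923 = 452 W

Q = 452 W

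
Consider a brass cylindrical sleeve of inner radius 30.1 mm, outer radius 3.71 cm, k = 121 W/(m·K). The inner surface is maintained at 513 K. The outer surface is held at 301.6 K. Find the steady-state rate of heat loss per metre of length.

Q' = 2πk·ΔT/ln(r₂/r₁) = 2π × 121 × 211.4 / ln(0.0371/0.0301) = 7.69×10^5 W/m

Q' = 769 kW/m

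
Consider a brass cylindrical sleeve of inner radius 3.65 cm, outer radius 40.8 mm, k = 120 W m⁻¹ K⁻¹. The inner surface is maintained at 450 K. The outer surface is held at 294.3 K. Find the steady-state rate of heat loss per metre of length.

Q' = 1.05×10^6 W/m

Q' = 2πk·ΔT/ln(r₂/r₁) = 2π × 120 × 155.7 / ln(0.0408/0.0365) = 1.05×10^6 W/m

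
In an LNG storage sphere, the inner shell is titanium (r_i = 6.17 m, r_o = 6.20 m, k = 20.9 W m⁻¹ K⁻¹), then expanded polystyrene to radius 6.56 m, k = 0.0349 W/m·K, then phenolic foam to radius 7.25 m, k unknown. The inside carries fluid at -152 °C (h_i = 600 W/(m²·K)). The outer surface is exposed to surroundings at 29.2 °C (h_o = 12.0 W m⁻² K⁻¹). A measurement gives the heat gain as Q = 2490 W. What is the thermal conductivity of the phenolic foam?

ΣR = ΔT/Q = |-152 − 29.2|/2490 = 0.07277 K/W
Known resistances:
  R_conv,in = 1/(4πr²h) = 1/(4π·6.17²·600) = 3.484×10^-6 K/W
  R_titanium = (1/6.17 − 1/6.20)/(4πk) = 7.842×10^-4/(4π·20.9) = 2.986×10^-6 K/W
  R_expanded polystyrene = (1/6.20 − 1/6.56)/(4πk) = 0.008851/(4π·0.0349) = 0.02018 K/W
  R_conv,out = 1/(4πr²h) = 1/(4π·7.25²·12.0) = 1.262×10^-4 K/W
R_phenolic foam = ΣR − ΣR_known = 0.07277 − 0.02031 = 0.05246 K/W
(1/r₁−1/r₂)/(4πk) = 0.05246 ⇒ k = 0.01451/(4π·0.05246) = 0.0220 W/m·K

k = 0.0220 W/m·K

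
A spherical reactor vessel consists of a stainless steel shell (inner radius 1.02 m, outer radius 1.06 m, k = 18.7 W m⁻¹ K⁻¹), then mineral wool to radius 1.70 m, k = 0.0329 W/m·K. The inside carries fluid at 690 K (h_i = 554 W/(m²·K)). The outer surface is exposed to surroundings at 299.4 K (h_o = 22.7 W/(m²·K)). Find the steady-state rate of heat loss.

Series thermal resistances, inner to outer:
  R_conv,in = 1/(4πr²h) = 1/(4π·1.02²·554) = 1.381×10^-4 K/W
  R_stainless steel = (1/1.02 − 1/1.06)/(4πk) = 0.03700/(4π·18.7) = 1.574×10^-4 K/W
  R_mineral wool = (1/1.06 − 1/1.70)/(4πk) = 0.3552/(4π·0.0329) = 0.8591 K/W
  R_conv,out = 1/(4πr²h) = 1/(4π·1.70²·22.7) = 0.001213 K/W
ΣR = 1.381×10^-4 + 1.574×10^-4 + 0.8591 + 0.001213 = 0.8606 K/W
Q = ΔT/ΣR = (690 K − 299.4 K)/0.8606 = 454 W

Q = 454 W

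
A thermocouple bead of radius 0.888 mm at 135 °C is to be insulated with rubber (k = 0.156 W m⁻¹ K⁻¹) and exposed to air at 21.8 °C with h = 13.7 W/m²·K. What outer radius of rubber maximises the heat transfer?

r_cr = 2.28 cm

For a sphere, r_cr = 2k_ins/h = 2·0.156/13.7 = 0.0228 m = 2.28 cm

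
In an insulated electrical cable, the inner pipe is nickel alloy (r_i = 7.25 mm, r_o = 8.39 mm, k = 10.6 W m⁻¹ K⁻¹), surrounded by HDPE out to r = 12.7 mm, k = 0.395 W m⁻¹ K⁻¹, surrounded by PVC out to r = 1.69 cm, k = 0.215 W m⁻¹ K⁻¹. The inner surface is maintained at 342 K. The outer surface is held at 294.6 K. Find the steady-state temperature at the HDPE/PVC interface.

T = 320.9 K

Series thermal resistances, inner to outer:
  R'_nickel alloy = ln(0.00839/0.00725)/(2πk) = 0.1460/(2π·10.6) = 0.002193 m·K/W
  R'_HDPE = ln(0.0127/0.00839)/(2πk) = 0.4146/(2π·0.395) = 0.1670 m·K/W
  R'_PVC = ln(0.0169/0.0127)/(2πk) = 0.2857/(2π·0.215) = 0.2115 m·K/W
ΣR = 0.002193 + 0.1670 + 0.2115 = 0.3807 m·K/W
Q' = ΔT/ΣR = (342 K − 294.6 K)/0.3807 = 124.5 W/m
From the inner boundary to the HDPE/PVC interface, ΣR_partial = 0.1692 m·K/W.
T_interface = T_in − Q'·ΣR_partial = 342 K − (124.5)(0.1692) = 320.9 K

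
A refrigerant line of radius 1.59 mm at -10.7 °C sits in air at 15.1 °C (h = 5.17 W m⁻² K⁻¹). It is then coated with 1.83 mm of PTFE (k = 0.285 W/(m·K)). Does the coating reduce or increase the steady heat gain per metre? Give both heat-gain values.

Critical radius for a cylinder: r_cr = k/h = 0.0551 m = 5.51 cm.
Outer radius after coating: r₂ = 0.00159 + 0.00183 = 0.00342 m.
Since r₁ < r_cr and r₂ ≤ r_cr, the coating moves toward the maximum at r_cr — heat gain rises.
Bare: R = 1/(2πr₁h) = 19.36 m·K/W; Q = 25.8/19.36 = 1.33 W/m.
Coated: R = R_cond + R_conv = 9.429 m·K/W; Q = 25.8/9.429 = 2.74 W/m.

increases: 1.33 → 2.74 W/m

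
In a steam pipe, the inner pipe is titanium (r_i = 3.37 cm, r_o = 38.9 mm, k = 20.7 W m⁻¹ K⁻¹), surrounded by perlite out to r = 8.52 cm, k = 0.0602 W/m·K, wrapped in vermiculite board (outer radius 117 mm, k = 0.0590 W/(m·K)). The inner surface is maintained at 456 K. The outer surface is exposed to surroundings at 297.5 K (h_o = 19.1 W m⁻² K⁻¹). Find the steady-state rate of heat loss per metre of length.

Q' = 52.8 W/m

Resistance network (inner→outer):
  R'_titanium = ln(0.0389/0.0337)/(2πk) = 0.1435/(2π·20.7) = 0.001103 m·K/W
  R'_perlite = ln(0.0852/0.0389)/(2πk) = 0.7840/(2π·0.0602) = 2.073 m·K/W
  R'_vermiculite board = ln(0.117/0.0852)/(2πk) = 0.3172/(2π·0.0590) = 0.8556 m·K/W
  R'_conv,out = 1/(2πr h) = 1/(2π·0.117·19.1) = 0.07122 m·K/W
ΣR = 0.001103 + 2.073 + 0.8556 + 0.07122 = 3.001 m·K/W
Q' = ΔT/ΣR = (456 K − 297.5 K)/3.001 = 52.8 W/m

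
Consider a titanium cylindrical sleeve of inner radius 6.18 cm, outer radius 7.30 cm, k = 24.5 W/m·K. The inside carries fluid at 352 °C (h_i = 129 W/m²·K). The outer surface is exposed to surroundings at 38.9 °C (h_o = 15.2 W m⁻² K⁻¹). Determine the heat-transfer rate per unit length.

Series thermal resistances, inner to outer:
  R'_conv,in = 1/(2πr h) = 1/(2π·0.0618·129) = 0.01996 m·K/W
  R'_titanium = ln(0.0730/0.0618)/(2πk) = 0.1666/(2π·24.5) = 0.001082 m·K/W
  R'_conv,out = 1/(2πr h) = 1/(2π·0.0730·15.2) = 0.1434 m·K/W
ΣR = 0.01996 + 0.001082 + 0.1434 = 0.1644 m·K/W
Q' = ΔT/ΣR = (352 °C − 38.9 °C)/0.1644 = 1900 W/m

Q' = 1900 W/m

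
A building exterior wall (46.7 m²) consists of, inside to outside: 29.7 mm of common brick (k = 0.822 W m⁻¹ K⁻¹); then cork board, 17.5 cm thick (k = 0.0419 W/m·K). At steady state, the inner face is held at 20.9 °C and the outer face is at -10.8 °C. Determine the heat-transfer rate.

Q = 351 W

Resistance network (inner→outer):
  R_common brick = L/(kA) = 0.0297/(0.822·46.7) = 7.737×10^-4 K/W
  R_cork board = L/(kA) = 0.175/(0.0419·46.7) = 0.08943 K/W
ΣR = 7.737×10^-4 + 0.08943 = 0.09020 K/W
Q = ΔT/ΣR = (20.9 °C − -10.8 °C)/0.09020 = 351 W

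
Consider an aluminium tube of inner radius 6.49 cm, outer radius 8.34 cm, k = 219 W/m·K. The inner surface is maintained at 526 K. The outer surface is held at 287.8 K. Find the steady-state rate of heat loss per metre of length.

Q' = 2πk·ΔT/ln(r₂/r₁) = 2π × 219 × 238.2 / ln(0.0834/0.0649) = 1.31×10^6 W/m

Q' = 1.31×10^6 W/m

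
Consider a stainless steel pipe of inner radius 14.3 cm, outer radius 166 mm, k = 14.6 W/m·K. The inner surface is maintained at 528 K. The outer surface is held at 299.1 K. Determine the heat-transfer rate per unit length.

Q' = 1.41×10^5 W/m

Q' = 2πk·ΔT/ln(r₂/r₁) = 2π × 14.6 × 228.9 / ln(0.166/0.143) = 1.41×10^5 W/m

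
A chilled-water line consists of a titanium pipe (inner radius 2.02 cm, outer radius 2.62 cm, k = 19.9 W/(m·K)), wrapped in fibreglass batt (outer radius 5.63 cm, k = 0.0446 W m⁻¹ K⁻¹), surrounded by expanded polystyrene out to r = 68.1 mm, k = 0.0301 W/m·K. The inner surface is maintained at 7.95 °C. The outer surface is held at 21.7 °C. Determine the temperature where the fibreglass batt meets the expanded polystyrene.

T = 18.0 °C

Series thermal resistances, inner to outer:
  R'_titanium = ln(0.0262/0.0202)/(2πk) = 0.2601/(2π·19.9) = 0.002080 m·K/W
  R'_fibreglass batt = ln(0.0563/0.0262)/(2πk) = 0.7649/(2π·0.0446) = 2.730 m·K/W
  R'_expanded polystyrene = ln(0.0681/0.0563)/(2πk) = 0.1903/(2π·0.0301) = 1.006 m·K/W
ΣR = 0.002080 + 2.730 + 1.006 = 3.738 m·K/W
Q' = ΔT/ΣR = (7.95 °C − 21.7 °C)/3.738 = -3.678 W/m
From the inner boundary to the fibreglass batt/expanded polystyrene interface, ΣR_partial = 2.732 m·K/W.
T_interface = T_in − Q'·ΣR_partial = 7.95 °C − (-3.678)(2.732) = 18.0 °C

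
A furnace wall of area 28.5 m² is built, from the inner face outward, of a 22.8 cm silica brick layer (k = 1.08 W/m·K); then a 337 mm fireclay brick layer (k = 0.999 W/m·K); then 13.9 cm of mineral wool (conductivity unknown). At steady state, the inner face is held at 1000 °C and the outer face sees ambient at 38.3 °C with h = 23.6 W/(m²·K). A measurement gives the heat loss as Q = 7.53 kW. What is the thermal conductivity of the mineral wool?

ΣR = ΔT/Q = |1000 − 38.3|/7530 = 0.1277 K/W
Known resistances:
  R_silica brick = L/(kA) = 0.228/(1.08·28.5) = 0.007407 K/W
  R_fireclay brick = L/(kA) = 0.337/(0.999·28.5) = 0.01184 K/W
  R_conv,out = 1/(hA) = 1/(23.6·28.5) = 0.001487 K/W
R_mineral wool = ΣR − ΣR_known = 0.1277 − 0.02073 = 0.1070 K/W
L/(kA) = 0.1070 ⇒ k = 0.139/(0.1070·28.5) = 0.0456 W/m·K

k = 0.0456 W/m·K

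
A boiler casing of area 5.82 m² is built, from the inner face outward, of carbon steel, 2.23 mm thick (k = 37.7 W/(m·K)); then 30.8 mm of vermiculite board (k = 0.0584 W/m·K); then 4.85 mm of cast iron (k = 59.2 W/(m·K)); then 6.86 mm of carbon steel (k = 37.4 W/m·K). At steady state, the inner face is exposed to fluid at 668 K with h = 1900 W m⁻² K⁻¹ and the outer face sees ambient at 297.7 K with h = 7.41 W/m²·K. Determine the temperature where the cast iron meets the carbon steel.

Treat each layer as a resistance in series:
  R_conv,in = 1/(hA) = 1/(1900·5.82) = 9.043×10^-5 K/W
  R_carbon steel = L/(kA) = 0.00223/(37.7·5.82) = 1.016×10^-5 K/W
  R_vermiculite board = L/(kA) = 0.0308/(0.0584·5.82) = 0.09062 K/W
  R_cast iron = L/(kA) = 0.00485/(59.2·5.82) = 1.408×10^-5 K/W
  R_carbon steel = L/(kA) = 0.00686/(37.4·5.82) = 3.152×10^-5 K/W
  R_conv,out = 1/(hA) = 1/(7.41·5.82) = 0.02319 K/W
ΣR = 9.043×10^-5 + 1.016×10^-5 + 0.09062 + 1.408×10^-5 + 3.152×10^-5 + 0.02319 = 0.1140 K/W
Q = ΔT/ΣR = (668 K − 297.7 K)/0.1140 = 3248 W
From the inner boundary to the cast iron/carbon steel interface, ΣR_partial = 0.09073 K/W.
T_interface = T_in − Q·ΣR_partial = 668 K − (3248)(0.09073) = 373 K

T = 373 K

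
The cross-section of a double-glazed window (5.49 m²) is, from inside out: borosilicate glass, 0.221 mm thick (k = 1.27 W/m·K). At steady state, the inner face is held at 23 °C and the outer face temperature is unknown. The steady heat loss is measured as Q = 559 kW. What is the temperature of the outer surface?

T_out = 5.28 °C

Series resistances:
  R_borosilicate glass = L/(kA) = 2.21×10^-4/(1.27·5.49) = 3.170×10^-5 K/W
ΣR = 3.170×10^-5 K/W
ΔT = Q·ΣR = 5.59×10^5 × 3.170×10^-5 = 17.72 K
Heat flows outward, so T_out = T_in − ΔT = 23 − 17.72 = 5.28 °C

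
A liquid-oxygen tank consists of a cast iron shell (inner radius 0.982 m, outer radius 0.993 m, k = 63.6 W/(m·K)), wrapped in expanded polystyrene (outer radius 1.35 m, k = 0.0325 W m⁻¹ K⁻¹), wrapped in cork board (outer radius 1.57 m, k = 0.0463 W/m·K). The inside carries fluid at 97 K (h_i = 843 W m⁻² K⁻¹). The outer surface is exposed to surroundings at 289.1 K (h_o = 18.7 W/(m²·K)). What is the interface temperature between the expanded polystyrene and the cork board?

T = 247.5 K

Series thermal resistances, inner to outer:
  R_conv,in = 1/(4πr²h) = 1/(4π·0.982²·843) = 9.789×10^-5 K/W
  R_cast iron = (1/0.982 − 1/0.993)/(4πk) = 0.01128/(4π·63.6) = 1.411×10^-5 K/W
  R_expanded polystyrene = (1/0.993 − 1/1.35)/(4πk) = 0.2663/(4π·0.0325) = 0.6521 K/W
  R_cork board = (1/1.35 − 1/1.57)/(4πk) = 0.1038/(4π·0.0463) = 0.1784 K/W
  R_conv,out = 1/(4πr²h) = 1/(4π·1.57²·18.7) = 0.001726 K/W
ΣR = 9.789×10^-5 + 1.411×10^-5 + 0.6521 + 0.1784 + 0.001726 = 0.8323 K/W
Q = ΔT/ΣR = (97 K − 289.1 K)/0.8323 = -230.8 W
From the inner boundary to the expanded polystyrene/cork board interface, ΣR_partial = 0.6522 K/W.
T_interface = T_in − Q·ΣR_partial = 97 K − (-230.8)(0.6522) = 247.5 K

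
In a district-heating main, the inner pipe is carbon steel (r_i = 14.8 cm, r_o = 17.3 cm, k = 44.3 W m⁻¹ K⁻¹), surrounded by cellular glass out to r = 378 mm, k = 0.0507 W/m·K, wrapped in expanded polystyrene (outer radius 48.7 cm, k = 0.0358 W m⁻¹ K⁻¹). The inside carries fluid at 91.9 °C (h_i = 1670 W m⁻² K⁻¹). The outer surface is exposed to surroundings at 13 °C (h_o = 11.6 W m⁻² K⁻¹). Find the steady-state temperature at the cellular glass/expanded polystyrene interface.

T = 38.2 °C

Resistance network (inner→outer):
  R'_conv,in = 1/(2πr h) = 1/(2π·0.148·1670) = 6.439×10^-4 m·K/W
  R'_carbon steel = ln(0.173/0.148)/(2πk) = 0.1561/(2π·44.3) = 5.607×10^-4 m·K/W
  R'_cellular glass = ln(0.378/0.173)/(2πk) = 0.7816/(2π·0.0507) = 2.454 m·K/W
  R'_expanded polystyrene = ln(0.487/0.378)/(2πk) = 0.2534/(2π·0.0358) = 1.126 m·K/W
  R'_conv,out = 1/(2πr h) = 1/(2π·0.487·11.6) = 0.02817 m·K/W
ΣR = 6.439×10^-4 + 5.607×10^-4 + 2.454 + 1.126 + 0.02817 = 3.609 m·K/W
Q' = ΔT/ΣR = (91.9 °C − 13 °C)/3.609 = 21.86 W/m
From the inner boundary to the cellular glass/expanded polystyrene interface, ΣR_partial = 2.455 m·K/W.
T_interface = T_in − Q'·ΣR_partial = 91.9 °C − (21.86)(2.455) = 38.2 °C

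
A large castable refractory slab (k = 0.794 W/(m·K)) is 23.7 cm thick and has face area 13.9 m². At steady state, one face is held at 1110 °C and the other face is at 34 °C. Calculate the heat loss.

Q = kA·ΔT/L = 0.794 × 13.9 × |1110 °C − 34 °C| / 0.237 = 50100 W

Q = 50100 W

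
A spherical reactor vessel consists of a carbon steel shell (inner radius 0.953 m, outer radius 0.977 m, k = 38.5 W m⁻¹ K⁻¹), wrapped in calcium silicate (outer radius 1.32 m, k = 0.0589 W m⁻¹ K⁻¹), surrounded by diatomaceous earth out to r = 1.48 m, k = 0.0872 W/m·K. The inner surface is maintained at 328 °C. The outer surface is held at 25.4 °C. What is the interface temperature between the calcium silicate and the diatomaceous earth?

Series thermal resistances, inner to outer:
  R_carbon steel = (1/0.953 − 1/0.977)/(4πk) = 0.02578/(4π·38.5) = 5.328×10^-5 K/W
  R_calcium silicate = (1/0.977 − 1/1.32)/(4πk) = 0.2660/(4π·0.0589) = 0.3593 K/W
  R_diatomaceous earth = (1/1.32 − 1/1.48)/(4πk) = 0.08190/(4π·0.0872) = 0.07474 K/W
ΣR = 5.328×10^-5 + 0.3593 + 0.07474 = 0.4341 K/W
Q = ΔT/ΣR = (328 °C − 25.4 °C)/0.4341 = 697.1 W
From the inner boundary to the calcium silicate/diatomaceous earth interface, ΣR_partial = 0.3594 K/W.
T_interface = T_in − Q·ΣR_partial = 328 °C − (697.1)(0.3594) = 77.5 °C

T = 77.5 °C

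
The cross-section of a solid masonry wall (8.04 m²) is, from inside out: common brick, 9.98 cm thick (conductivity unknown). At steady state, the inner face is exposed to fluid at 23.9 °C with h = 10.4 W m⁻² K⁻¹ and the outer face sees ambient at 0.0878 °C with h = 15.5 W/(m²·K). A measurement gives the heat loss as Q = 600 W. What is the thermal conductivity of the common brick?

ΣR = ΔT/Q = |23.9 − 0.0878|/600 = 0.03969 K/W
Known resistances:
  R_conv,in = 1/(hA) = 1/(10.4·8.04) = 0.01196 K/W
  R_conv,out = 1/(hA) = 1/(15.5·8.04) = 0.008024 K/W
R_common brick = ΣR − ΣR_known = 0.03969 − 0.01998 = 0.01971 K/W
L/(kA) = 0.01971 ⇒ k = 0.0998/(0.01971·8.04) = 0.630 W/m·K

k = 0.630 W/m·K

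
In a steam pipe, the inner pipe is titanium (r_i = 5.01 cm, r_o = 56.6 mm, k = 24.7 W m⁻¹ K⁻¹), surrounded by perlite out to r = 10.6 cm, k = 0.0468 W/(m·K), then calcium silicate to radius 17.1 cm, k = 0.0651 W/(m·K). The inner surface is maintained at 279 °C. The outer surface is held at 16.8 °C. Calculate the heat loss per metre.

Resistance network (inner→outer):
  R'_titanium = ln(0.0566/0.0501)/(2πk) = 0.1220/(2π·24.7) = 7.860×10^-4 m·K/W
  R'_perlite = ln(0.106/0.0566)/(2πk) = 0.6274/(2π·0.0468) = 2.134 m·K/W
  R'_calcium silicate = ln(0.171/0.106)/(2πk) = 0.4782/(2π·0.0651) = 1.169 m·K/W
ΣR = 7.860×10^-4 + 2.134 + 1.169 = 3.304 m·K/W
Q' = ΔT/ΣR = (279 °C − 16.8 °C)/3.304 = 79.4 W/m

Q' = 79.4 W/m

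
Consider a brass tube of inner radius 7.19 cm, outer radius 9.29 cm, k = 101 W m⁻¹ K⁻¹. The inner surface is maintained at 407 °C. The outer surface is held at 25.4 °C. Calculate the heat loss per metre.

Q' = 2πk·ΔT/ln(r₂/r₁) = 2π × 101 × 381.6 / ln(0.0929/0.0719) = 9.45×10^5 W/m

Q' = 945 kW/m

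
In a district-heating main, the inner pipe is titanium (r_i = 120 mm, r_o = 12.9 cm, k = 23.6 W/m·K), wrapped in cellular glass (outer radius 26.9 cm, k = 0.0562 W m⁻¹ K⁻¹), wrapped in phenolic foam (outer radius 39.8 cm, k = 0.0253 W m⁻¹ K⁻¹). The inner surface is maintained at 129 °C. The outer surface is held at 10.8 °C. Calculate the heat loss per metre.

Q' = 26.0 W/m

Resistance network (inner→outer):
  R'_titanium = ln(0.129/0.120)/(2πk) = 0.07232/(2π·23.6) = 4.877×10^-4 m·K/W
  R'_cellular glass = ln(0.269/0.129)/(2πk) = 0.7349/(2π·0.0562) = 2.081 m·K/W
  R'_phenolic foam = ln(0.398/0.269)/(2πk) = 0.3917/(2π·0.0253) = 2.464 m·K/W
ΣR = 4.877×10^-4 + 2.081 + 2.464 = 4.545 m·K/W
Q' = ΔT/ΣR = (129 °C − 10.8 °C)/4.545 = 26.0 W/m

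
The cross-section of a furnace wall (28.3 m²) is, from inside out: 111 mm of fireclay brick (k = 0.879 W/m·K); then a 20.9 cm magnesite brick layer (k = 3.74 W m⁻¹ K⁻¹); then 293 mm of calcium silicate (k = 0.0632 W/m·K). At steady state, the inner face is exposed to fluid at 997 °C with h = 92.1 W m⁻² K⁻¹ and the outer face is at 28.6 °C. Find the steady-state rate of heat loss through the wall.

Resistance network (inner→outer):
  R_conv,in = 1/(hA) = 1/(92.1·28.3) = 3.837×10^-4 K/W
  R_fireclay brick = L/(kA) = 0.111/(0.879·28.3) = 0.004462 K/W
  R_magnesite brick = L/(kA) = 0.209/(3.74·28.3) = 0.001975 K/W
  R_calcium silicate = L/(kA) = 0.293/(0.0632·28.3) = 0.1638 K/W
ΣR = 3.837×10^-4 + 0.004462 + 0.001975 + 0.1638 = 0.1706 K/W
Q = ΔT/ΣR = (997 °C − 28.6 °C)/0.1706 = 5680 W

Q = 5680 W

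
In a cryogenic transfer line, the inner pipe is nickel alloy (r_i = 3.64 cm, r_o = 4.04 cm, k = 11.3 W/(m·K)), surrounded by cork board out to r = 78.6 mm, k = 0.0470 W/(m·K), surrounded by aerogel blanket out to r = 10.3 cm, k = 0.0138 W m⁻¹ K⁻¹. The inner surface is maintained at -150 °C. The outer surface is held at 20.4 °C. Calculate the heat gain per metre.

Treat each layer as a resistance in series:
  R'_nickel alloy = ln(0.0404/0.0364)/(2πk) = 0.1043/(2π·11.3) = 0.001468 m·K/W
  R'_cork board = ln(0.0786/0.0404)/(2πk) = 0.6655/(2π·0.0470) = 2.254 m·K/W
  R'_aerogel blanket = ln(0.103/0.0786)/(2πk) = 0.2704/(2π·0.0138) = 3.118 m·K/W
ΣR = 0.001468 + 2.254 + 3.118 = 5.373 m·K/W
Q' = ΔT/ΣR = (-150 °C − 20.4 °C)/5.373 = -31.7 W/m
(Negative Q' ⇒ heat flows inward; heat gain = 31.7 W/m.)

Q' = 31.7 W/m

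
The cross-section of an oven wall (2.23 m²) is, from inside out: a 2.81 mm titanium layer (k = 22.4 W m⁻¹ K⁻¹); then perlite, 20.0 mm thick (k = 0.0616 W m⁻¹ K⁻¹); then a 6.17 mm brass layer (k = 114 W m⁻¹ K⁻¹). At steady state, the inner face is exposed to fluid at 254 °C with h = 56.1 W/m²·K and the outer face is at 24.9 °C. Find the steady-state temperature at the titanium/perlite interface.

Series thermal resistances, inner to outer:
  R_conv,in = 1/(hA) = 1/(56.1·2.23) = 0.007993 K/W
  R_titanium = L/(kA) = 0.00281/(22.4·2.23) = 5.625×10^-5 K/W
  R_perlite = L/(kA) = 0.0200/(0.0616·2.23) = 0.1456 K/W
  R_brass = L/(kA) = 0.00617/(114·2.23) = 2.427×10^-5 K/W
ΣR = 0.007993 + 5.625×10^-5 + 0.1456 + 2.427×10^-5 = 0.1537 K/W
Q = ΔT/ΣR = (254 °C − 24.9 °C)/0.1537 = 1491 W
From the inner boundary to the titanium/perlite interface, ΣR_partial = 0.008049 K/W.
T_interface = T_in − Q·ΣR_partial = 254 °C − (1491)(0.008049) = 242 °C

T = 242 °C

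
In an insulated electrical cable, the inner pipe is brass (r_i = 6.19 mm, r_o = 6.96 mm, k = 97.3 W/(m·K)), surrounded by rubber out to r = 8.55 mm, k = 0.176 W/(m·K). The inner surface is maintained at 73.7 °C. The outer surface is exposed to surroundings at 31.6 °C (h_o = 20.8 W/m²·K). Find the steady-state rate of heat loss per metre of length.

Q' = 38.9 W/m

Series thermal resistances, inner to outer:
  R'_brass = ln(0.00696/0.00619)/(2πk) = 0.1172/(2π·97.3) = 1.918×10^-4 m·K/W
  R'_rubber = ln(0.00855/0.00696)/(2πk) = 0.2058/(2π·0.176) = 0.1861 m·K/W
  R'_conv,out = 1/(2πr h) = 1/(2π·0.00855·20.8) = 0.8949 m·K/W
ΣR = 1.918×10^-4 + 0.1861 + 0.8949 = 1.081 m·K/W
Q' = ΔT/ΣR = (73.7 °C − 31.6 °C)/1.081 = 38.9 W/m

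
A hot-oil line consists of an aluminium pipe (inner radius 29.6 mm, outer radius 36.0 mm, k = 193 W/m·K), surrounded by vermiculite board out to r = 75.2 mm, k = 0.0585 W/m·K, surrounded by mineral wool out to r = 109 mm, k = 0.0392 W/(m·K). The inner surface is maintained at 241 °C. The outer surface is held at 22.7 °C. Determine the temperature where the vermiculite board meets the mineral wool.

Treat each layer as a resistance in series:
  R'_aluminium = ln(0.0360/0.0296)/(2πk) = 0.1957/(2π·193) = 1.614×10^-4 m·K/W
  R'_vermiculite board = ln(0.0752/0.0360)/(2πk) = 0.7366/(2π·0.0585) = 2.004 m·K/W
  R'_mineral wool = ln(0.109/0.0752)/(2πk) = 0.3712/(2π·0.0392) = 1.507 m·K/W
ΣR = 1.614×10^-4 + 2.004 + 1.507 = 3.511 m·K/W
Q' = ΔT/ΣR = (241 °C − 22.7 °C)/3.511 = 62.18 W/m
From the inner boundary to the vermiculite board/mineral wool interface, ΣR_partial = 2.004 m·K/W.
T_interface = T_in − Q'·ΣR_partial = 241 °C − (62.18)(2.004) = 116 °C

T = 116 °C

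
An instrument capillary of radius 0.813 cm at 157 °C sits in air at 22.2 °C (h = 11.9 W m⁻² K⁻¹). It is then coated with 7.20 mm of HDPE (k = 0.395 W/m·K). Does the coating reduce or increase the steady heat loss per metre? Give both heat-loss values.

increases: 81.9 → 120 W/m

Critical radius for a cylinder: r_cr = k/h = 0.0332 m = 3.32 cm.
Outer radius after coating: r₂ = 0.00813 + 0.00720 = 0.01533 m.
Since r₁ < r_cr and r₂ ≤ r_cr, the coating moves toward the maximum at r_cr — heat loss rises.
Bare: R = 1/(2πr₁h) = 1.645 m·K/W; Q = 134.8/1.645 = 81.9 W/m.
Coated: R = R_cond + R_conv = 1.128 m·K/W; Q = 134.8/1.128 = 120 W/m.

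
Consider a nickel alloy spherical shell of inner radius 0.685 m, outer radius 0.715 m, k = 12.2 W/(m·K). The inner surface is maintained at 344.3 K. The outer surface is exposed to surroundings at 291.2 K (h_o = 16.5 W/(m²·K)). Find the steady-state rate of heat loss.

Resistance network (inner→outer):
  R_nickel alloy = (1/0.685 − 1/0.715)/(4πk) = 0.06125/(4π·12.2) = 3.995×10^-4 K/W
  R_conv,out = 1/(4πr²h) = 1/(4π·0.715²·16.5) = 0.009434 K/W
ΣR = 3.995×10^-4 + 0.009434 = 0.009834 K/W
Q = ΔT/ΣR = (344.3 K − 291.2 K)/0.009834 = 5400 W

Q = 5400 W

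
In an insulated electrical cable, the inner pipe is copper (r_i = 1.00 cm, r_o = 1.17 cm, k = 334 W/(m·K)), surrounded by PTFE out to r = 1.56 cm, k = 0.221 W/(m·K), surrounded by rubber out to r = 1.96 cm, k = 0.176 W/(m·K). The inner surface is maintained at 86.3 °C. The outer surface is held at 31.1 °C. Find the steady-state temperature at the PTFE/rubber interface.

Series thermal resistances, inner to outer:
  R'_copper = ln(0.0117/0.0100)/(2πk) = 0.1570/(2π·334) = 7.481×10^-5 m·K/W
  R'_PTFE = ln(0.0156/0.0117)/(2πk) = 0.2877/(2π·0.221) = 0.2072 m·K/W
  R'_rubber = ln(0.0196/0.0156)/(2πk) = 0.2283/(2π·0.176) = 0.2064 m·K/W
ΣR = 7.481×10^-5 + 0.2072 + 0.2064 = 0.4137 m·K/W
Q' = ΔT/ΣR = (86.3 °C − 31.1 °C)/0.4137 = 133.4 W/m
From the inner boundary to the PTFE/rubber interface, ΣR_partial = 0.2073 m·K/W.
T_interface = T_in − Q'·ΣR_partial = 86.3 °C − (133.4)(0.2073) = 58.6 °C

T = 58.6 °C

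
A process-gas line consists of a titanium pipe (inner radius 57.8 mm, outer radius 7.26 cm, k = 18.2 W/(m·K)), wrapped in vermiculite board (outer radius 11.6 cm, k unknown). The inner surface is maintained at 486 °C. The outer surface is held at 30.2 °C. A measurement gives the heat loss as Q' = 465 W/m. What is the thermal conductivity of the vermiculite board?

ΣR = ΔT/Q' = |486 − 30.2|/465 = 0.9802 m·K/W
Known resistances:
  R'_titanium = ln(0.0726/0.0578)/(2πk) = 0.2280/(2π·18.2) = 0.001994 m·K/W
R_vermiculite board = ΣR − ΣR_known = 0.9802 − 0.001994 = 0.9782 m·K/W
ln(r₂/r₁)/(2πk) = 0.9782 ⇒ k = 0.4686/(2π·0.9782) = 0.0762 W/m·K

k = 0.0762 W/m·K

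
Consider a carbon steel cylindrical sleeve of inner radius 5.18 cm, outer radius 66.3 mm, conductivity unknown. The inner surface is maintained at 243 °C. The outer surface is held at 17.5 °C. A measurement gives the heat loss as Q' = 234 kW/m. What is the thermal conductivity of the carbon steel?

k = 40.8 W/m·K

ΣR = ΔT/Q' = |243 − 17.5|/2.34×10^5 = 9.637×10^-4 m·K/W
ln(r₂/r₁)/(2πk) = 9.637×10^-4 ⇒ k = 0.2468/(2π·9.637×10^-4) = 40.8 W/m·K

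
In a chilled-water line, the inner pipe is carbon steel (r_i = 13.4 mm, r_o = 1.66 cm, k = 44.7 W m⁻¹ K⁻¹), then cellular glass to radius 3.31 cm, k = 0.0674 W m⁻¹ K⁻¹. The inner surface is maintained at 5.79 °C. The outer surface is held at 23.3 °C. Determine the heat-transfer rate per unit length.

Series thermal resistances, inner to outer:
  R'_carbon steel = ln(0.0166/0.0134)/(2πk) = 0.2141/(2π·44.7) = 7.625×10^-4 m·K/W
  R'_cellular glass = ln(0.0331/0.0166)/(2πk) = 0.6901/(2π·0.0674) = 1.630 m·K/W
ΣR = 7.625×10^-4 + 1.630 = 1.631 m·K/W
Q' = ΔT/ΣR = (5.79 °C − 23.3 °C)/1.631 = -10.7 W/m
(Negative Q' ⇒ heat flows inward; heat gain = 10.7 W/m.)

Q' = 10.7 W/m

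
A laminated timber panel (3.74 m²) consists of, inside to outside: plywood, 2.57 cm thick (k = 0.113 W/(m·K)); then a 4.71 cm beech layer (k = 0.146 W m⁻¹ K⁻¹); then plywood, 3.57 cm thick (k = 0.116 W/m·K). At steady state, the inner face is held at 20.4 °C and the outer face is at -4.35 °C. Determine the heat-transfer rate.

Series thermal resistances, inner to outer:
  R_plywood = L/(kA) = 0.0257/(0.113·3.74) = 0.06081 K/W
  R_beech = L/(kA) = 0.0471/(0.146·3.74) = 0.08626 K/W
  R_plywood = L/(kA) = 0.0357/(0.116·3.74) = 0.08229 K/W
ΣR = 0.06081 + 0.08626 + 0.08229 = 0.2294 K/W
Q = ΔT/ΣR = (20.4 °C − -4.35 °C)/0.2294 = 108 W

Q = 108 W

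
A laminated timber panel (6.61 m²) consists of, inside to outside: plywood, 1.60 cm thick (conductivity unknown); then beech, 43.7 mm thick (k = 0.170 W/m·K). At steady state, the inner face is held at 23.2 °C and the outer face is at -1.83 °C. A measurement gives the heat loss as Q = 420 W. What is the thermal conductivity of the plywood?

k = 0.117 W/m·K

ΣR = ΔT/Q = |23.2 − -1.83|/420 = 0.05960 K/W
Known resistances:
  R_beech = L/(kA) = 0.0437/(0.170·6.61) = 0.03889 K/W
R_plywood = ΣR − ΣR_known = 0.05960 − 0.03889 = 0.02071 K/W
L/(kA) = 0.02071 ⇒ k = 0.0160/(0.02071·6.61) = 0.117 W/m·K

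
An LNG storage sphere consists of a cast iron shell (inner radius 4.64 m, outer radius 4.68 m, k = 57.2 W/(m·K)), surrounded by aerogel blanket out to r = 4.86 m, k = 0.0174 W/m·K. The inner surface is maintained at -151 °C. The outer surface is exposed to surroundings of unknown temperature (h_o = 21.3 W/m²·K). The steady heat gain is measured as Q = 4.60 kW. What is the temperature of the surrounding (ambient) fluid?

Series resistances:
  R_cast iron = (1/4.64 − 1/4.68)/(4πk) = 0.001842/(4π·57.2) = 2.563×10^-6 K/W
  R_aerogel blanket = (1/4.68 − 1/4.86)/(4πk) = 0.007914/(4π·0.0174) = 0.03619 K/W
  R_conv,out = 1/(4πr²h) = 1/(4π·4.86²·21.3) = 1.582×10^-4 K/W
ΣR = 0.03635 K/W
ΔT = Q·ΣR = 4600 × 0.03635 = 167.2 K
Heat flows inward, so T_out = T_in + ΔT = -151 + 167.2 = 16.2 °C

T_out = 16.2 °C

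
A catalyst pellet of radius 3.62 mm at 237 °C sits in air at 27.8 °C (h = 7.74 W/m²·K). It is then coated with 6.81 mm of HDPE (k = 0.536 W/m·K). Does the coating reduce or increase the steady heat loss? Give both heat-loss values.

increases: 0.267 → 1.72 W

Critical radius for a sphere: r_cr = 2k/h = 0.139 m = 13.9 cm.
Outer radius after coating: r₂ = 0.00362 + 0.00681 = 0.01043 m.
Since r₁ < r_cr and r₂ ≤ r_cr, the coating moves toward the maximum at r_cr — heat loss rises.
Bare: R = 1/(4πr₁²h) = 784.6 K/W; Q = 209.2/784.6 = 0.267 W.
Coated: R = R_cond + R_conv = 121.3 K/W; Q = 209.2/121.3 = 1.72 W.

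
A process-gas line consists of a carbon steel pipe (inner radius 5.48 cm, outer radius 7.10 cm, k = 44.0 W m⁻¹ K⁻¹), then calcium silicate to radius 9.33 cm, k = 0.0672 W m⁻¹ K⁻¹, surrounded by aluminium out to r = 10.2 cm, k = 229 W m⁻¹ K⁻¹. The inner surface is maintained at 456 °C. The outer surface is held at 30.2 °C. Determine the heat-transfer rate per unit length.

Series thermal resistances, inner to outer:
  R'_carbon steel = ln(0.0710/0.0548)/(2πk) = 0.2590/(2π·44.0) = 9.368×10^-4 m·K/W
  R'_calcium silicate = ln(0.0933/0.0710)/(2πk) = 0.2731/(2π·0.0672) = 0.6469 m·K/W
  R'_aluminium = ln(0.102/0.0933)/(2πk) = 0.08915/(2π·229) = 6.196×10^-5 m·K/W
ΣR = 9.368×10^-4 + 0.6469 + 6.196×10^-5 = 0.6479 m·K/W
Q' = ΔT/ΣR = (456 °C − 30.2 °C)/0.6479 = 657 W/m

Q' = 657 W/m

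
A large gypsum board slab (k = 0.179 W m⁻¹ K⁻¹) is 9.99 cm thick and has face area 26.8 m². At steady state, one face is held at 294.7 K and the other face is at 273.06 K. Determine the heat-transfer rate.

Q = kA·ΔT/L = 0.179 × 26.8 × |294.7 K − 273.06 K| / 0.0999 = 1040 W

Q = 1040 W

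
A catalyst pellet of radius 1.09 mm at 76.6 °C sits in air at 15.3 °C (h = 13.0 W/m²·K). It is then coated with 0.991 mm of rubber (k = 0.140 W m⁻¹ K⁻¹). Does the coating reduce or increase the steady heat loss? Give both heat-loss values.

increases: 0.0119 → 0.0369 W

Critical radius for a sphere: r_cr = 2k/h = 0.0215 m = 2.15 cm.
Outer radius after coating: r₂ = 0.00109 + 9.91×10^-4 = 0.002081 m.
Since r₁ < r_cr and r₂ ≤ r_cr, the coating moves toward the maximum at r_cr — heat loss rises.
Bare: R = 1/(4πr₁²h) = 5152 K/W; Q = 61.3/5152 = 0.0119 W.
Coated: R = R_cond + R_conv = 1662 K/W; Q = 61.3/1662 = 0.0369 W.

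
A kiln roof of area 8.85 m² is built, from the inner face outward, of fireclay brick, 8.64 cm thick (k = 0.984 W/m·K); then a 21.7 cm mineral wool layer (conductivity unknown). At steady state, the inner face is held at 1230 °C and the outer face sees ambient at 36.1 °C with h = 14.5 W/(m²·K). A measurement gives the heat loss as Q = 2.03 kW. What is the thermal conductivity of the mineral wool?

ΣR = ΔT/Q = |1230 − 36.1|/2030 = 0.5881 K/W
Known resistances:
  R_fireclay brick = L/(kA) = 0.0864/(0.984·8.85) = 0.009921 K/W
  R_conv,out = 1/(hA) = 1/(14.5·8.85) = 0.007793 K/W
R_mineral wool = ΣR − ΣR_known = 0.5881 − 0.01771 = 0.5704 K/W
L/(kA) = 0.5704 ⇒ k = 0.217/(0.5704·8.85) = 0.0430 W/m·K

k = 0.0430 W/m·K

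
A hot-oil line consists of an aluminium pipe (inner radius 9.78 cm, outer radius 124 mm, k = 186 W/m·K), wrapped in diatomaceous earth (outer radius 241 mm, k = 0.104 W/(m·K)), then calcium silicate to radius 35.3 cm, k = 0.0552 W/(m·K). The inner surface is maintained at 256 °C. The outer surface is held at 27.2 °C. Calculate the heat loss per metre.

Q' = 108 W/m

Resistance network (inner→outer):
  R'_aluminium = ln(0.124/0.0978)/(2πk) = 0.2374/(2π·186) = 2.031×10^-4 m·K/W
  R'_diatomaceous earth = ln(0.241/0.124)/(2πk) = 0.6645/(2π·0.104) = 1.017 m·K/W
  R'_calcium silicate = ln(0.353/0.241)/(2πk) = 0.3817/(2π·0.0552) = 1.100 m·K/W
ΣR = 2.031×10^-4 + 1.017 + 1.100 = 2.117 m·K/W
Q' = ΔT/ΣR = (256 °C − 27.2 °C)/2.117 = 108 W/m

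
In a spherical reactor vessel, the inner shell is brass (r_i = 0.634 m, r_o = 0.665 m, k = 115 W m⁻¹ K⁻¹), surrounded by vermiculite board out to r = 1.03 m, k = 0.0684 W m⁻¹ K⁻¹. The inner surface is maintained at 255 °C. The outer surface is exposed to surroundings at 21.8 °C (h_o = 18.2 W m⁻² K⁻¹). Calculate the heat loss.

Q = 374 W

Series thermal resistances, inner to outer:
  R_brass = (1/0.634 − 1/0.665)/(4πk) = 0.07353/(4π·115) = 5.088×10^-5 K/W
  R_vermiculite board = (1/0.665 − 1/1.03)/(4πk) = 0.5329/(4π·0.0684) = 0.6200 K/W
  R_conv,out = 1/(4πr²h) = 1/(4π·1.03²·18.2) = 0.004121 K/W
ΣR = 5.088×10^-5 + 0.6200 + 0.004121 = 0.6242 K/W
Q = ΔT/ΣR = (255 °C − 21.8 °C)/0.6242 = 374 W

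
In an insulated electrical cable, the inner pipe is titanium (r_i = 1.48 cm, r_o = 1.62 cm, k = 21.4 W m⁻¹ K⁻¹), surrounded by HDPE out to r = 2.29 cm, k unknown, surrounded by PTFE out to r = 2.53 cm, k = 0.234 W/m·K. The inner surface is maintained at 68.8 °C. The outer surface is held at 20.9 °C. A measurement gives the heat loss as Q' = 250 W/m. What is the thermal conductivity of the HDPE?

ΣR = ΔT/Q' = |68.8 − 20.9|/250 = 0.1916 m·K/W
Known resistances:
  R'_titanium = ln(0.0162/0.0148)/(2πk) = 0.09038/(2π·21.4) = 6.722×10^-4 m·K/W
  R'_PTFE = ln(0.0253/0.0229)/(2πk) = 0.09967/(2π·0.234) = 0.06779 m·K/W
R_HDPE = ΣR − ΣR_known = 0.1916 − 0.06846 = 0.1231 m·K/W
ln(r₂/r₁)/(2πk) = 0.1231 ⇒ k = 0.3461/(2π·0.1231) = 0.447 W/m·K

k = 0.447 W/m·K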